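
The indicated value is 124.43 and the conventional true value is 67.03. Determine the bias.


Systematic error = measured - true
= 124.43 - 67.03
= 57.4000

57.4000


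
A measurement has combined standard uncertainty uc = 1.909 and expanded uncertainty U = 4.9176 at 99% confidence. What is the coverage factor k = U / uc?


k = U / uc
k = 4.9176 / 1.909
k = 2.576

2.576


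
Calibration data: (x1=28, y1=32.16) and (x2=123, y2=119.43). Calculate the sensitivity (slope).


slope = (y2 - y1) / (x2 - x1)
= (119.43 - 32.16) / (123 - 28)
= 87.2700 / 95
= 0.9186

0.9186


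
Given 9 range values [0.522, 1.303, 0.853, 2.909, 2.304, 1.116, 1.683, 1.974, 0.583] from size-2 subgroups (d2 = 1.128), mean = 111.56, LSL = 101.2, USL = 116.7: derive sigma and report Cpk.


R_bar = (0.522 + 1.303 + 0.853 + 2.909 + 2.304 + 1.116 + 1.683 + 1.974 + 0.583) / 9 = 1.4718889
sigma = R_bar / d2 = 1.4718889 / 1.128 = 1.304866
Cp = (USL - LSL)/(6*sigma) = (116.7 - 101.2)/(6*1.304866) = 1.9798
Cpu = (116.7 - 111.56)/(3*1.304866) = 1.3130
Cpl = (111.56 - 101.2)/(3*1.304866) = 2.6465
Cpk = min(Cpu, Cpl) = 1.3130

1.3130


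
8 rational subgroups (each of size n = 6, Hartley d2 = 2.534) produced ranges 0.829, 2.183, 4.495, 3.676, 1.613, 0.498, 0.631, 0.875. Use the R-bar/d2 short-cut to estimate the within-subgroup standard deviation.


R_bar = (0.829 + 2.183 + 4.495 + 3.676 + 1.613 + 0.498 + 0.631 + 0.875) / 8
R_bar = 14.8 / 8 = 1.85
sigma_hat = R_bar / d2 = 1.85 / 2.534 = 0.7301

0.7301


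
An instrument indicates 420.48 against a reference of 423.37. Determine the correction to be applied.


Correction = standard - reading
= 423.37 - 420.48
= 2.8900

2.8900


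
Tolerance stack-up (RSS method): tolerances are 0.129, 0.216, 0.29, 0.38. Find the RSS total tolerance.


RSS = sqrt(0.129^2 + 0.216^2 + 0.29^2 + 0.38^2)
= sqrt(0.291797)
= 0.5402

0.5402


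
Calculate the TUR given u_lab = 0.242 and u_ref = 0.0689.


TUR = u_lab / u_ref
= 0.242 / 0.0689
= 3.5123

3.5123


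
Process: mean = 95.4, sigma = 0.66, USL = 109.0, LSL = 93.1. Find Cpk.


Cpu = (USL - mean) / (3*sigma) = (109.0 - 95.4) / (3*0.66) = 6.8687
Cpl = (mean - LSL) / (3*sigma) = (95.4 - 93.1) / (3*0.66) = 1.1616
Cpk = min(Cpu, Cpl) = 1.1616

1.1616


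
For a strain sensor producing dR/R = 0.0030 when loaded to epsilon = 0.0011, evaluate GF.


GF = (dR/R) / epsilon
= 0.0030 / 0.0011
= 2.7273

2.7273


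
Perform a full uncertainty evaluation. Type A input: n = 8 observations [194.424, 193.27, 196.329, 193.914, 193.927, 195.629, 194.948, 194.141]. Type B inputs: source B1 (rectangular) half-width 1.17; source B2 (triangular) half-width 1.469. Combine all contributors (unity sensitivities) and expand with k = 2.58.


mean = (194.424 + 193.27 + 196.329 + 193.914 + 193.927 + 195.629 + 194.948 + 194.141) / 8 = 194.57275
s = sqrt(sum((x - mean)^2)/(n-1)) = 1.0069422
u_A = s / sqrt(n) = 1.0069422 / sqrt(8) = 0.35600783
u_B1 = 1.17 / sqrt(3) = 0.67549981
u_B2 = 1.469 / sqrt(6) = 0.59971674
uc = sqrt(0.35600783^2 + 0.67549981^2 + 0.59971674^2) = 0.97092829
U = k * uc = 2.58 * 0.97092829
U = 2.5050

2.5050


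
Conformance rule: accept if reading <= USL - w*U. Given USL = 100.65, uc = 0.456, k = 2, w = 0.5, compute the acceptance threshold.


U = k * uc = 2 * 0.456 = 0.912
guard band g = w * U = 0.5 * 0.912 = 0.456
AL = USL - g = 100.65 - 0.456
AL = 100.1940

100.1940


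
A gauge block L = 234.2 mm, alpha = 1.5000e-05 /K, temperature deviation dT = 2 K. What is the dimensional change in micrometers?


dL = L * alpha * dT
= 234.2 * 1.5000e-05 * 2
= 0.0070260 mm
dL_um = 0.0070260 * 1000 = 7.0260 um

7.0260


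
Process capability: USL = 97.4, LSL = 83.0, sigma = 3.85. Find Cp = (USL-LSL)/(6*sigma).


Cp = (USL - LSL) / (6 * sigma)
= (97.4 - 83.0) / (6 * 3.85)
= 14.4000 / 23.1000
= 0.6234

0.6234


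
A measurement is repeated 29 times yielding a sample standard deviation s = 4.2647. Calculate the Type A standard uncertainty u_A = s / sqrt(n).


u_A = s / sqrt(n)
u_A = 4.2647 / sqrt(29)
u_A = 4.2647 / 5.3851648
u_A = 0.7919

0.7919


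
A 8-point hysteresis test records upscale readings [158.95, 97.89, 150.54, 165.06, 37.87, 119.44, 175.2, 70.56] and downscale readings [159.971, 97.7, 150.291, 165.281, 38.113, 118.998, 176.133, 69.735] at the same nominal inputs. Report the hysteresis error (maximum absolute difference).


|158.95 - 159.971| = 1.0210
|97.89 - 97.7| = 0.1900
|150.54 - 150.291| = 0.2490
|165.06 - 165.281| = 0.2210
|37.87 - 38.113| = 0.2430
|119.44 - 118.998| = 0.4420
|175.2 - 176.133| = 0.9330
|70.56 - 69.735| = 0.8250
hysteresis = max(diffs) = 1.0210

1.0210


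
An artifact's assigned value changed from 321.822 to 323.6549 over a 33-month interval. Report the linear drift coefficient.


rate = (v2 - v1) / months
= (323.6549 - 321.822) / 33
= 1.8329 / 33
= 0.0555

0.0555


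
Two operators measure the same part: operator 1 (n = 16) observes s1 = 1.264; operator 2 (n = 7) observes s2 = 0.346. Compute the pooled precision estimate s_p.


s_p = sqrt(((n1-1)*s1^2 + (n2-1)*s2^2) / (n1+n2-2))
numerator = (16-1)*1.264^2 + (7-1)*0.346^2 = 23.96544 + 0.718296 = 24.683736
denominator = 16 + 7 - 2 = 21
s_p^2 = 24.683736 / 21 = 1.175416
s_p = sqrt(1.175416) = 1.0842

1.0842


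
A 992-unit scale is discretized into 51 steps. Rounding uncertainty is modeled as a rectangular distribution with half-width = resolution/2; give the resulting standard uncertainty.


resolution = range / divisions
resolution = 992 / 51 = 19.45098
u_res = resolution / (2*sqrt(3))
u_res = 19.45098 / 3.4641016
u_res = 5.6150

5.6150


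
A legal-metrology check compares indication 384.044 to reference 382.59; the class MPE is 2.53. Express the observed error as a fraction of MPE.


e = indication - reference = 384.044 - 382.59 = 1.4540
|e| = 1.4540
ratio = |e| / MPE = 1.4540 / 2.53
ratio = 0.5747

0.5747


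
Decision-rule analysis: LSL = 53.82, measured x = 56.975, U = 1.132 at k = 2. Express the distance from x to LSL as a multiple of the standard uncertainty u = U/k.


u = U / k = 1.132 / 2 = 0.566
margin = |LSL - x| = |53.82 - 56.975| = 3.155
z = margin / u = 3.155 / 0.566
z = 5.5742

5.5742


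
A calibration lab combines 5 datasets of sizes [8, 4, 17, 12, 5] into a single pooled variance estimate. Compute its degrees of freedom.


nu = sum_i (n_i - 1)
nu = ((8 - 1) + (4 - 1) + (17 - 1) + (12 - 1) + (5 - 1))
nu = 7 + 3 + 16 + 11 + 4
nu = 41

41


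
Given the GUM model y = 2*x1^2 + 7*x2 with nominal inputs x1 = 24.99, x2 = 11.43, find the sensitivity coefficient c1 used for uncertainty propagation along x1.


y = 2*x1^2 + 7*x2
dy/dx1 = 2*2*x1
Evaluate at x1 = 24.99: c1 = 4 * 24.99
c1 = 99.9600

99.9600


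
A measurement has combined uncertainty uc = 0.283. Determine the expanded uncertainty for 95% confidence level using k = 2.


U = k * uc
U = 2 * 0.283
U = 0.5660

0.5660


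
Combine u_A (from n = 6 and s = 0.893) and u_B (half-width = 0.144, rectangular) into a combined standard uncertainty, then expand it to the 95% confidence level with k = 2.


u_A = s / sqrt(n) = 0.893 / sqrt(6) = 0.36456572
u_B = half_width / sqrt(3) = 0.144 / sqrt(3) = 0.083138439
uc = sqrt(u_A^2 + u_B^2) = sqrt(0.36456572^2 + 0.083138439^2) = 0.37392535
U = k * uc = 2 * 0.37392535
U = 0.7479

0.7479


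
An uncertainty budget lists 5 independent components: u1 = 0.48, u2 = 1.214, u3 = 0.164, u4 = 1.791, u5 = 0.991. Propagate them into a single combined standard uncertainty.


uc = sqrt(0.48^2 + 1.214^2 + 0.164^2 + 1.791^2 + 0.991^2)
uc = sqrt(5.920854)
uc = 2.4333

2.4333


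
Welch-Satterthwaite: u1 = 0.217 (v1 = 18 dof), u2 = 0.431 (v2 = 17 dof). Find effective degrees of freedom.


uc = sqrt(u1^2 + u2^2) = sqrt(0.217^2 + 0.431^2) = 0.48254533
v_eff = uc^4 / (u1^4/v1 + u2^4/v2)
= 0.48254533^4 / (0.217^4/18 + 0.431^4/17)
= 0.05421912 / 0.0021530197
v_eff = 25.1828

25.1828


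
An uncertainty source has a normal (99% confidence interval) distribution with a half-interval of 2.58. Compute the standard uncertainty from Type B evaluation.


u_B = half_width / 2.576
u_B = 2.58 / 2.576
u_B = 1.0016

1.0016


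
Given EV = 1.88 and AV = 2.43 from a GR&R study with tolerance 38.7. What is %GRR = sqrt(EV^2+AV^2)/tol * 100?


GRR = sqrt(EV^2 + AV^2) = sqrt(1.88^2 + 2.43^2) = 3.0723444
%GRR = GRR / tol * 100 = 3.0723444 / 38.7 * 100
%GRR = 7.9389

7.9389


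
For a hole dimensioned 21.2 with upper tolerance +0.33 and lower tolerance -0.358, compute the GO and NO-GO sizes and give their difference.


GO = nominal - lower_tol (smallest hole = maximum material condition)
GO = 21.2 - 0.358 = 20.842
NO-GO = nominal + upper_tol (largest hole = least material condition)
NO-GO = 21.2 + 0.33 = 21.53
spread = NO-GO - GO = 21.53 - 20.842 = 0.6880

0.6880


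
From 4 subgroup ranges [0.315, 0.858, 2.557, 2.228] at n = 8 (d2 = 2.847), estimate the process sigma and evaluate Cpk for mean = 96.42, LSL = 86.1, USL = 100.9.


R_bar = (0.315 + 0.858 + 2.557 + 2.228) / 4 = 1.4895
sigma = R_bar / d2 = 1.4895 / 2.847 = 0.5231823
Cp = (USL - LSL)/(6*sigma) = (100.9 - 86.1)/(6*0.5231823) = 4.7147
Cpu = (100.9 - 96.42)/(3*0.5231823) = 2.8543
Cpl = (96.42 - 86.1)/(3*0.5231823) = 6.5751
Cpk = min(Cpu, Cpl) = 2.8543

2.8543


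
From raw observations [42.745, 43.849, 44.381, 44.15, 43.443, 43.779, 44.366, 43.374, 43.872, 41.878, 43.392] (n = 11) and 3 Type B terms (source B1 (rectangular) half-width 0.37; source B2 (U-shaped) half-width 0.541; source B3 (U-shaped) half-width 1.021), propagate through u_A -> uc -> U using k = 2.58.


mean = (42.745 + 43.849 + 44.381 + 44.15 + 43.443 + 43.779 + 44.366 + 43.374 + 43.872 + 41.878 + 43.392) / 11 = 43.56627273
s = sqrt(sum((x - mean)^2)/(n-1)) = 0.73959639
u_A = s / sqrt(n) = 0.73959639 / sqrt(11) = 0.2229967
u_B1 = 0.37 / sqrt(3) = 0.2136196
u_B2 = 0.541 / sqrt(2) = 0.38254477
u_B3 = 1.021 / sqrt(2) = 0.72195602
uc = sqrt(0.2229967^2 + 0.2136196^2 + 0.38254477^2 + 0.72195602^2) = 0.87345398
U = k * uc = 2.58 * 0.87345398
U = 2.2535

2.2535


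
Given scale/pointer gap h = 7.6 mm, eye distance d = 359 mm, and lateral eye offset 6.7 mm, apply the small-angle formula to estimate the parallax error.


error = h * offset / d
= 7.6 * 6.7 / 359
= 0.1418

0.1418


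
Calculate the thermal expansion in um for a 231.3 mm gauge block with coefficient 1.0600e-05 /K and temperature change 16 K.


dL = L * alpha * dT
= 231.3 * 1.0600e-05 * 16
= 0.0392285 mm
dL_um = 0.0392285 * 1000 = 39.2285 um

39.2285


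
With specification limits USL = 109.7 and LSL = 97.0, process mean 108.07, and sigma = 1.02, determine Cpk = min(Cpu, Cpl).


Cpu = (USL - mean) / (3*sigma) = (109.7 - 108.07) / (3*1.02) = 0.5327
Cpl = (mean - LSL) / (3*sigma) = (108.07 - 97.0) / (3*1.02) = 3.6176
Cpk = min(Cpu, Cpl) = 0.5327

0.5327


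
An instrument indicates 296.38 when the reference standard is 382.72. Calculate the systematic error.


Systematic error = measured - true
= 296.38 - 382.72
= -86.3400

-86.3400


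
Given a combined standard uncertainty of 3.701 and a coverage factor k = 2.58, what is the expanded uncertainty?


U = k * uc
U = 2.58 * 3.701
U = 9.5486

9.5486


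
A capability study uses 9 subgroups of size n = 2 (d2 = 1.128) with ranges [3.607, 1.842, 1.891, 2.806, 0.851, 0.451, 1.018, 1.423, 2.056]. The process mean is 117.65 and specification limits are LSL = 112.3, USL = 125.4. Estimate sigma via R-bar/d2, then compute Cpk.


R_bar = (3.607 + 1.842 + 1.891 + 2.806 + 0.851 + 0.451 + 1.018 + 1.423 + 2.056) / 9 = 1.7716667
sigma = R_bar / d2 = 1.7716667 / 1.128 = 1.5706265
Cp = (USL - LSL)/(6*sigma) = (125.4 - 112.3)/(6*1.5706265) = 1.3901
Cpu = (125.4 - 117.65)/(3*1.5706265) = 1.6448
Cpl = (117.65 - 112.3)/(3*1.5706265) = 1.1354
Cpk = min(Cpu, Cpl) = 1.1354

1.1354


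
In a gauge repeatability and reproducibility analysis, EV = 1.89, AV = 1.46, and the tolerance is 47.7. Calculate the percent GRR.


GRR = sqrt(EV^2 + AV^2) = sqrt(1.89^2 + 1.46^2) = 2.388242
%GRR = GRR / tol * 100 = 2.388242 / 47.7 * 100
%GRR = 5.0068

5.0068


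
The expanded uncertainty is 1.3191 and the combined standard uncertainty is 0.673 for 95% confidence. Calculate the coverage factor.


k = U / uc
k = 1.3191 / 0.673
k = 1.96

1.96


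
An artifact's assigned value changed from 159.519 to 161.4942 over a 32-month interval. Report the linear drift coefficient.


rate = (v2 - v1) / months
= (161.4942 - 159.519) / 32
= 1.9752 / 32
= 0.0617

0.0617


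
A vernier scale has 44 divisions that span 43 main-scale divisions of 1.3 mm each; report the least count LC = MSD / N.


LC = MSD / n_div
= 1.3 / 44
= 0.0295

0.0295


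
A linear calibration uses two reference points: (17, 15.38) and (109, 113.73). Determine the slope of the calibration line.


slope = (y2 - y1) / (x2 - x1)
= (113.73 - 15.38) / (109 - 17)
= 98.3500 / 92
= 1.0690

1.0690


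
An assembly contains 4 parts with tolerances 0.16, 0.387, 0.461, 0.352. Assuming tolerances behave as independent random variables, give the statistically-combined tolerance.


RSS = sqrt(0.16^2 + 0.387^2 + 0.461^2 + 0.352^2)
= sqrt(0.511794)
= 0.7154

0.7154


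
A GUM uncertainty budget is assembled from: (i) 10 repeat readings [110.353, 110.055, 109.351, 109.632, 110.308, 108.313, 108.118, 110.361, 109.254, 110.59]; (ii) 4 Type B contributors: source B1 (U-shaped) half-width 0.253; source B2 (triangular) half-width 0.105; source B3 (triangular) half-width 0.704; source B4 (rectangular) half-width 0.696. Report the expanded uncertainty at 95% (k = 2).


mean = (110.353 + 110.055 + 109.351 + 109.632 + 110.308 + 108.313 + 108.118 + 110.361 + 109.254 + 110.59) / 10 = 109.6335
s = sqrt(sum((x - mean)^2)/(n-1)) = 0.8729726
u_A = s / sqrt(n) = 0.8729726 / sqrt(10) = 0.27605818
u_B1 = 0.253 / sqrt(2) = 0.17889802
u_B2 = 0.105 / sqrt(6) = 0.04286607
u_B3 = 0.704 / sqrt(6) = 0.2874068
u_B4 = 0.696 / sqrt(3) = 0.40183579
uc = sqrt(0.27605818^2 + 0.17889802^2 + 0.04286607^2 + 0.2874068^2 + 0.40183579^2) = 0.59508385
U = k * uc = 2 * 0.59508385
U = 1.1902

1.1902


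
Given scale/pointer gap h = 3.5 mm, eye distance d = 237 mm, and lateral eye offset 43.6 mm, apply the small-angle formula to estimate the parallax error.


error = h * offset / d
= 3.5 * 43.6 / 237
= 0.6439

0.6439


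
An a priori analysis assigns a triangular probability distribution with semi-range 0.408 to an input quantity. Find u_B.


u_B = half_width / sqrt(6)
u_B = 0.408 / 2.4494897
u_B = 0.1666

0.1666


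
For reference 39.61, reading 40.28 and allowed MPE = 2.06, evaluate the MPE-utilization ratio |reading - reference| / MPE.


e = indication - reference = 40.28 - 39.61 = 0.6700
|e| = 0.6700
ratio = |e| / MPE = 0.6700 / 2.06
ratio = 0.3252

0.3252


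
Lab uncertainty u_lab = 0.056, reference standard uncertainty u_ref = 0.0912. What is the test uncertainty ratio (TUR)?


TUR = u_lab / u_ref
= 0.056 / 0.0912
= 0.6140

0.6140


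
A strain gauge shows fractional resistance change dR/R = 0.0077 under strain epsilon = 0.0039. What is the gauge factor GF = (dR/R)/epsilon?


GF = (dR/R) / epsilon
= 0.0077 / 0.0039
= 1.9744

1.9744


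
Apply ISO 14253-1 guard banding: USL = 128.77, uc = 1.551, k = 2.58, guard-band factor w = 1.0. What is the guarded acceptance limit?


U = k * uc = 2.58 * 1.551 = 4.00158
guard band g = w * U = 1.0 * 4.00158 = 4.00158
AL = USL - g = 128.77 - 4.00158
AL = 124.7684

124.7684


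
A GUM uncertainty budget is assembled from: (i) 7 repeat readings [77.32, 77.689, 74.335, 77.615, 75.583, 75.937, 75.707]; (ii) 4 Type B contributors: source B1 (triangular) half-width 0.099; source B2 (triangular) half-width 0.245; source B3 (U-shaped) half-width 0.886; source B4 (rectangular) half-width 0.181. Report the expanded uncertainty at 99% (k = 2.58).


mean = (77.32 + 77.689 + 74.335 + 77.615 + 75.583 + 75.937 + 75.707) / 7 = 76.31228571
s = sqrt(sum((x - mean)^2)/(n-1)) = 1.26205
u_A = s / sqrt(n) = 1.26205 / sqrt(7) = 0.47701006
u_B1 = 0.099 / sqrt(6) = 0.040416581
u_B2 = 0.245 / sqrt(6) = 0.10002083
u_B3 = 0.886 / sqrt(2) = 0.62649661
u_B4 = 0.181 / sqrt(3) = 0.1045004
uc = sqrt(0.47701006^2 + 0.040416581^2 + 0.10002083^2 + 0.62649661^2 + 0.1045004^2) = 0.80161998
U = k * uc = 2.58 * 0.80161998
U = 2.0682

2.0682


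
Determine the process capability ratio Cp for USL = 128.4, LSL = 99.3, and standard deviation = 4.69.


Cp = (USL - LSL) / (6 * sigma)
= (128.4 - 99.3) / (6 * 4.69)
= 29.1000 / 28.1400
= 1.0341

1.0341


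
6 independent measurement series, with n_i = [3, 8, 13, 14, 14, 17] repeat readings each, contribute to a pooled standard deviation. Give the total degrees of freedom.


nu = sum_i (n_i - 1)
nu = ((3 - 1) + (8 - 1) + (13 - 1) + (14 - 1) + (14 - 1) + (17 - 1))
nu = 2 + 7 + 12 + 13 + 13 + 16
nu = 63

63


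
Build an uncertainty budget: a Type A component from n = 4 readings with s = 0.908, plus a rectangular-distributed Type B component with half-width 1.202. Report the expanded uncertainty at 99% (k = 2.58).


u_A = s / sqrt(n) = 0.908 / sqrt(4) = 0.454
u_B = half_width / sqrt(3) = 1.202 / sqrt(3) = 0.69397502
uc = sqrt(u_A^2 + u_B^2) = sqrt(0.454^2 + 0.69397502^2) = 0.82928724
U = k * uc = 2.58 * 0.82928724
U = 2.1396

2.1396


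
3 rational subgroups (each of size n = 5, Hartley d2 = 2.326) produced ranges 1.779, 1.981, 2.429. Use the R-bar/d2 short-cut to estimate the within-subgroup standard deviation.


R_bar = (1.779 + 1.981 + 2.429) / 3
R_bar = 6.189 / 3 = 2.063
sigma_hat = R_bar / d2 = 2.063 / 2.326 = 0.8869

0.8869


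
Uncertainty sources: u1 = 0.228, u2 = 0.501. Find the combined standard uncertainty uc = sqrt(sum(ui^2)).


uc = sqrt(0.228^2 + 0.501^2)
uc = sqrt(0.302985)
uc = 0.5504

0.5504


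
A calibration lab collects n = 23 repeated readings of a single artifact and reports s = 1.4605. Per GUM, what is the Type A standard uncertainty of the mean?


u_A = s / sqrt(n)
u_A = 1.4605 / sqrt(23)
u_A = 1.4605 / 4.7958315
u_A = 0.3045

0.3045


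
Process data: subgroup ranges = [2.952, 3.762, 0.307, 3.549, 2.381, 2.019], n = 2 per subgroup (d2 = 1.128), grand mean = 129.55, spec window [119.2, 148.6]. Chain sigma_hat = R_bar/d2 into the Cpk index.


R_bar = (2.952 + 3.762 + 0.307 + 3.549 + 2.381 + 2.019) / 6 = 2.495
sigma = R_bar / d2 = 2.495 / 1.128 = 2.2118794
Cp = (USL - LSL)/(6*sigma) = (148.6 - 119.2)/(6*2.2118794) = 2.2153
Cpu = (148.6 - 129.55)/(3*2.2118794) = 2.8709
Cpl = (129.55 - 119.2)/(3*2.2118794) = 1.5598
Cpk = min(Cpu, Cpl) = 1.5598

1.5598


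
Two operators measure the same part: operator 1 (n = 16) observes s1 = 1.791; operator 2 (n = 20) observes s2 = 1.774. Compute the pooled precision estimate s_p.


s_p = sqrt(((n1-1)*s1^2 + (n2-1)*s2^2) / (n1+n2-2))
numerator = (16-1)*1.791^2 + (20-1)*1.774^2 = 48.115215 + 59.794444 = 107.90966
denominator = 16 + 20 - 2 = 34
s_p^2 = 107.90966 / 34 = 3.1738135
s_p = sqrt(3.1738135) = 1.7815

1.7815


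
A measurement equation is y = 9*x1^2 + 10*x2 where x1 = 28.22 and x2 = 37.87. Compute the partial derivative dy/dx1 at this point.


y = 9*x1^2 + 10*x2
dy/dx1 = 2*9*x1
Evaluate at x1 = 28.22: c1 = 18 * 28.22
c1 = 507.9600

507.9600


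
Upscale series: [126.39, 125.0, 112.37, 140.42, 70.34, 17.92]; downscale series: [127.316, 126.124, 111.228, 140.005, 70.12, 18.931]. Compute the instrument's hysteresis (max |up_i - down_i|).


|126.39 - 127.316| = 0.9260
|125.0 - 126.124| = 1.1240
|112.37 - 111.228| = 1.1420
|140.42 - 140.005| = 0.4150
|70.34 - 70.12| = 0.2200
|17.92 - 18.931| = 1.0110
hysteresis = max(diffs) = 1.1420

1.1420


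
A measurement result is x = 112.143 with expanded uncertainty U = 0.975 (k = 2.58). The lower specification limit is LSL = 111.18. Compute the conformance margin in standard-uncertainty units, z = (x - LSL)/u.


u = U / k = 0.975 / 2.58 = 0.37790698
margin = |LSL - x| = |111.18 - 112.143| = 0.963
z = margin / u = 0.963 / 0.37790698
z = 2.5482

2.5482


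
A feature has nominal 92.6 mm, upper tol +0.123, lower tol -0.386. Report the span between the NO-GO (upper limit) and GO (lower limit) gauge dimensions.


GO = nominal - lower_tol (smallest hole = maximum material condition)
GO = 92.6 - 0.386 = 92.214
NO-GO = nominal + upper_tol (largest hole = least material condition)
NO-GO = 92.6 + 0.123 = 92.723
spread = NO-GO - GO = 92.723 - 92.214 = 0.5090

0.5090


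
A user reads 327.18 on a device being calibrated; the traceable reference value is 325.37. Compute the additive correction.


Correction = standard - reading
= 325.37 - 327.18
= -1.8100

-1.8100


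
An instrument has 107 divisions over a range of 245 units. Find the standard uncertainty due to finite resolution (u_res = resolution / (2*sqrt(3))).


resolution = range / divisions
resolution = 245 / 107 = 2.2897196
u_res = resolution / (2*sqrt(3))
u_res = 2.2897196 / 3.4641016
u_res = 0.6610

0.6610


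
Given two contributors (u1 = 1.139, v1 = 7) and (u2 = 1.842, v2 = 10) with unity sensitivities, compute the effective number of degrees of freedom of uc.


uc = sqrt(u1^2 + u2^2) = sqrt(1.139^2 + 1.842^2) = 2.1657066
v_eff = uc^4 / (u1^4/v1 + u2^4/v2)
= 2.1657066^4 / (1.139^4/7 + 1.842^4/10)
= 21.998774 / 1.391655
v_eff = 15.8076

15.8076


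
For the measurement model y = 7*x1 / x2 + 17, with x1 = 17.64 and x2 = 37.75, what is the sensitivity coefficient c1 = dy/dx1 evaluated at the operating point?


y = 7*x1 / x2 + 17
dy/dx1 = 7/x2
Evaluate at x2 = 37.75: c1 = 7 / 37.75
c1 = 0.1854

0.1854


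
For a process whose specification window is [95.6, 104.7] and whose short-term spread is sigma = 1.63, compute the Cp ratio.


Cp = (USL - LSL) / (6 * sigma)
= (104.7 - 95.6) / (6 * 1.63)
= 9.1000 / 9.7800
= 0.9305

0.9305


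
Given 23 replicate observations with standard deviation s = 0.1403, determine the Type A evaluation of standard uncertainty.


u_A = s / sqrt(n)
u_A = 0.1403 / sqrt(23)
u_A = 0.1403 / 4.7958315
u_A = 0.0293

0.0293


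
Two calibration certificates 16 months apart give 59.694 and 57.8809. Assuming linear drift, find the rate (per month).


rate = (v2 - v1) / months
= (57.8809 - 59.694) / 16
= -1.8131 / 16
= -0.1133

-0.1133


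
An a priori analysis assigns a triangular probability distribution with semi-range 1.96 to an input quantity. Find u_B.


u_B = half_width / sqrt(6)
u_B = 1.96 / 2.4494897
u_B = 0.8002

0.8002


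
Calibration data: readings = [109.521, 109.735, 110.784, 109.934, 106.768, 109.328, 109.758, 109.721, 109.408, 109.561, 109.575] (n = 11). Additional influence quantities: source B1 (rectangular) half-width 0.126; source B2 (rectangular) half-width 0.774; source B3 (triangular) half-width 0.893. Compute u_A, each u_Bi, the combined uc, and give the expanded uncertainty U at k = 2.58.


mean = (109.521 + 109.735 + 110.784 + 109.934 + 106.768 + 109.328 + 109.758 + 109.721 + 109.408 + 109.561 + 109.575) / 11 = 109.463
s = sqrt(sum((x - mean)^2)/(n-1)) = 0.97489702
u_A = s / sqrt(n) = 0.97489702 / sqrt(11) = 0.29394251
u_B1 = 0.126 / sqrt(3) = 0.072746134
u_B2 = 0.774 / sqrt(3) = 0.44686911
u_B3 = 0.893 / sqrt(6) = 0.36456572
uc = sqrt(0.29394251^2 + 0.072746134^2 + 0.44686911^2 + 0.36456572^2) = 0.65137882
U = k * uc = 2.58 * 0.65137882
U = 1.6806

1.6806


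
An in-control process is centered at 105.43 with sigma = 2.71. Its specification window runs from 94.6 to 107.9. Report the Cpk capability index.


Cpu = (USL - mean) / (3*sigma) = (107.9 - 105.43) / (3*2.71) = 0.3038
Cpl = (mean - LSL) / (3*sigma) = (105.43 - 94.6) / (3*2.71) = 1.3321
Cpk = min(Cpu, Cpl) = 0.3038

0.3038


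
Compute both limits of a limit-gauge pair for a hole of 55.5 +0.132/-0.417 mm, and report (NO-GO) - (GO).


GO = nominal - lower_tol (smallest hole = maximum material condition)
GO = 55.5 - 0.417 = 55.083
NO-GO = nominal + upper_tol (largest hole = least material condition)
NO-GO = 55.5 + 0.132 = 55.632
spread = NO-GO - GO = 55.632 - 55.083 = 0.5490

0.5490


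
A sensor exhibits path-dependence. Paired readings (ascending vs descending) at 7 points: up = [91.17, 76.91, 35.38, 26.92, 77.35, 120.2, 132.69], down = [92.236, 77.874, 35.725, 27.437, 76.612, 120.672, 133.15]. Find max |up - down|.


|91.17 - 92.236| = 1.0660
|76.91 - 77.874| = 0.9640
|35.38 - 35.725| = 0.3450
|26.92 - 27.437| = 0.5170
|77.35 - 76.612| = 0.7380
|120.2 - 120.672| = 0.4720
|132.69 - 133.15| = 0.4600
hysteresis = max(diffs) = 1.0660

1.0660


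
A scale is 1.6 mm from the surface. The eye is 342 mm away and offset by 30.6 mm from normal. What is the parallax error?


error = h * offset / d
= 1.6 * 30.6 / 342
= 0.1432

0.1432


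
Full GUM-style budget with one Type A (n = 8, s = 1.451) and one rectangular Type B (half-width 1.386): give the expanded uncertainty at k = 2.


u_A = s / sqrt(n) = 1.451 / sqrt(8) = 0.51300597
u_B = half_width / sqrt(3) = 1.386 / sqrt(3) = 0.80020747
uc = sqrt(u_A^2 + u_B^2) = sqrt(0.51300597^2 + 0.80020747^2) = 0.95052992
U = k * uc = 2 * 0.95052992
U = 1.9011

1.9011


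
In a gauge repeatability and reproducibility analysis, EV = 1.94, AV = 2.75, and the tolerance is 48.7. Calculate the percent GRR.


GRR = sqrt(EV^2 + AV^2) = sqrt(1.94^2 + 2.75^2) = 3.3654272
%GRR = GRR / tol * 100 = 3.3654272 / 48.7 * 100
%GRR = 6.9105

6.9105


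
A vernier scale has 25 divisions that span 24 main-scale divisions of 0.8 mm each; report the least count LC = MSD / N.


LC = MSD / n_div
= 0.8 / 25
= 0.0320

0.0320


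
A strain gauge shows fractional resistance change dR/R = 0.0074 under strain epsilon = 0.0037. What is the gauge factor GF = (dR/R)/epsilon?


GF = (dR/R) / epsilon
= 0.0074 / 0.0037
= 2.0000

2.0000


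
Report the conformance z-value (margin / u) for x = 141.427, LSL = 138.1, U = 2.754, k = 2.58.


u = U / k = 2.754 / 2.58 = 1.0674419
margin = |LSL - x| = |138.1 - 141.427| = 3.327
z = margin / u = 3.327 / 1.0674419
z = 3.1168

3.1168


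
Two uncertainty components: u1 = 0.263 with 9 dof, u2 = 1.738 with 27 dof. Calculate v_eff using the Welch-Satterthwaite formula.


uc = sqrt(u1^2 + u2^2) = sqrt(0.263^2 + 1.738^2) = 1.7577864
v_eff = uc^4 / (u1^4/v1 + u2^4/v2)
= 1.7577864^4 / (0.263^4/9 + 1.738^4/27)
= 9.5469445 / 0.33846827
v_eff = 28.2063

28.2063


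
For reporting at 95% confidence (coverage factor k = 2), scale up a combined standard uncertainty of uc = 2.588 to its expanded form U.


U = k * uc
U = 2 * 2.588
U = 5.1760

5.1760


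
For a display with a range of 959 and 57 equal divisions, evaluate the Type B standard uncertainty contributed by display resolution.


resolution = range / divisions
resolution = 959 / 57 = 16.824561
u_res = resolution / (2*sqrt(3))
u_res = 16.824561 / 3.4641016
u_res = 4.8568

4.8568


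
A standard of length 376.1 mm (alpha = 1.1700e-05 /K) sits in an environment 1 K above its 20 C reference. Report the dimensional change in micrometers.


dL = L * alpha * dT
= 376.1 * 1.1700e-05 * 1
= 0.0044004 mm
dL_um = 0.0044004 * 1000 = 4.4004 um

4.4004


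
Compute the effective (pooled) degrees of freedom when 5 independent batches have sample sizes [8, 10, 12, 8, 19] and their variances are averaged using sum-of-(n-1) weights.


nu = sum_i (n_i - 1)
nu = ((8 - 1) + (10 - 1) + (12 - 1) + (8 - 1) + (19 - 1))
nu = 7 + 9 + 11 + 7 + 18
nu = 52

52


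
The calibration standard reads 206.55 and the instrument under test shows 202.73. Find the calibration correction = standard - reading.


Correction = standard - reading
= 206.55 - 202.73
= 3.8200

3.8200


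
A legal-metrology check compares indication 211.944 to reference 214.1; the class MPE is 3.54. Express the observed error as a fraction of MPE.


e = indication - reference = 211.944 - 214.1 = -2.1560
|e| = 2.1560
ratio = |e| / MPE = 2.1560 / 3.54
ratio = 0.6090

0.6090


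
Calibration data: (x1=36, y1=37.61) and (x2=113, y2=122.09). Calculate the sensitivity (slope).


slope = (y2 - y1) / (x2 - x1)
= (122.09 - 37.61) / (113 - 36)
= 84.4800 / 77
= 1.0971

1.0971


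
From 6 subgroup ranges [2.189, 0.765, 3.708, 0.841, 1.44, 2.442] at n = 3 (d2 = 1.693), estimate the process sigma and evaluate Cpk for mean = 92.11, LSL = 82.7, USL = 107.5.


R_bar = (2.189 + 0.765 + 3.708 + 0.841 + 1.44 + 2.442) / 6 = 1.8975
sigma = R_bar / d2 = 1.8975 / 1.693 = 1.1207915
Cp = (USL - LSL)/(6*sigma) = (107.5 - 82.7)/(6*1.1207915) = 3.6879
Cpu = (107.5 - 92.11)/(3*1.1207915) = 4.5771
Cpl = (92.11 - 82.7)/(3*1.1207915) = 2.7986
Cpk = min(Cpu, Cpl) = 2.7986

2.7986


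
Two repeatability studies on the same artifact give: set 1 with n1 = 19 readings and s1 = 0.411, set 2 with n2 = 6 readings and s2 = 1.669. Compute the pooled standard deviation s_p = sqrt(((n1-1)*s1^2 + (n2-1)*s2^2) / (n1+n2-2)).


s_p = sqrt(((n1-1)*s1^2 + (n2-1)*s2^2) / (n1+n2-2))
numerator = (19-1)*0.411^2 + (6-1)*1.669^2 = 3.040578 + 13.927805 = 16.968383
denominator = 19 + 6 - 2 = 23
s_p^2 = 16.968383 / 23 = 0.73775578
s_p = sqrt(0.73775578) = 0.8589

0.8589


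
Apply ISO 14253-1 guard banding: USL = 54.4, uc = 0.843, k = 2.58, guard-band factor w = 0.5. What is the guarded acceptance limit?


U = k * uc = 2.58 * 0.843 = 2.17494
guard band g = w * U = 0.5 * 2.17494 = 1.08747
AL = USL - g = 54.4 - 1.08747
AL = 53.3125

53.3125


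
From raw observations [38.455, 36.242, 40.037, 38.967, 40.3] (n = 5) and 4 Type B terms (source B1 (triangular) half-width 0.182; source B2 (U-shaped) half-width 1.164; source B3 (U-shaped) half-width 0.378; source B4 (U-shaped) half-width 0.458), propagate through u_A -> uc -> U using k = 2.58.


mean = (38.455 + 36.242 + 40.037 + 38.967 + 40.3) / 5 = 38.8002
s = sqrt(sum((x - mean)^2)/(n-1)) = 1.6179035
u_A = s / sqrt(n) = 1.6179035 / sqrt(5) = 0.72354844
u_B1 = 0.182 / sqrt(6) = 0.074301189
u_B2 = 1.164 / sqrt(2) = 0.82307229
u_B3 = 0.378 / sqrt(2) = 0.26728636
u_B4 = 0.458 / sqrt(2) = 0.32385491
uc = sqrt(0.72354844^2 + 0.074301189^2 + 0.82307229^2 + 0.26728636^2 + 0.32385491^2) = 1.1759315
U = k * uc = 2.58 * 1.1759315
U = 3.0339

3.0339


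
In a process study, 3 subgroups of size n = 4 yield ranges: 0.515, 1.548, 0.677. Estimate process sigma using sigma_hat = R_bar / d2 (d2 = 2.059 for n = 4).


R_bar = (0.515 + 1.548 + 0.677) / 3
R_bar = 2.74 / 3 = 0.91333333
sigma_hat = R_bar / d2 = 0.91333333 / 2.059 = 0.4436

0.4436


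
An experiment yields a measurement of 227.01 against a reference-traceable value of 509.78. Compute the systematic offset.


Systematic error = measured - true
= 227.01 - 509.78
= -282.7700

-282.7700


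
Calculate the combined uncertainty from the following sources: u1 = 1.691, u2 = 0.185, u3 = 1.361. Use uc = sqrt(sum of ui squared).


uc = sqrt(1.691^2 + 0.185^2 + 1.361^2)
uc = sqrt(4.746027)
uc = 2.1785

2.1785


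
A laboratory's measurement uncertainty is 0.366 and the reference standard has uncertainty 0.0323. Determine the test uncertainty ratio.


TUR = u_lab / u_ref
= 0.366 / 0.0323
= 11.3313

11.3313


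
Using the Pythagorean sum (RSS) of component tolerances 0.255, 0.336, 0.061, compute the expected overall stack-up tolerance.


RSS = sqrt(0.255^2 + 0.336^2 + 0.061^2)
= sqrt(0.181642)
= 0.4262

0.4262


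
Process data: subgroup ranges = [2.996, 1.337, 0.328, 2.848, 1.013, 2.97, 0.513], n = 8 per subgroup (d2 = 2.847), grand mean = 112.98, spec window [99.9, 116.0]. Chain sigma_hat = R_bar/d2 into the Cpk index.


R_bar = (2.996 + 1.337 + 0.328 + 2.848 + 1.013 + 2.97 + 0.513) / 7 = 1.715
sigma = R_bar / d2 = 1.715 / 2.847 = 0.60238848
Cp = (USL - LSL)/(6*sigma) = (116.0 - 99.9)/(6*0.60238848) = 4.4545
Cpu = (116.0 - 112.98)/(3*0.60238848) = 1.6711
Cpl = (112.98 - 99.9)/(3*0.60238848) = 7.2379
Cpk = min(Cpu, Cpl) = 1.6711

1.6711


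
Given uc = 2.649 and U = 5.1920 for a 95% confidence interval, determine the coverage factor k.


k = U / uc
k = 5.1920 / 2.649
k = 1.96

1.96


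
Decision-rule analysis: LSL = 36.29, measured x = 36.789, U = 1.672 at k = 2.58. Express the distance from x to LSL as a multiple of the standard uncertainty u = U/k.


u = U / k = 1.672 / 2.58 = 0.64806202
margin = |LSL - x| = |36.29 - 36.789| = 0.499
z = margin / u = 0.499 / 0.64806202
z = 0.7700

0.7700


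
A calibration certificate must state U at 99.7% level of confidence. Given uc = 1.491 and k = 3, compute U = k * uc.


U = k * uc
U = 3 * 1.491
U = 4.4730

4.4730


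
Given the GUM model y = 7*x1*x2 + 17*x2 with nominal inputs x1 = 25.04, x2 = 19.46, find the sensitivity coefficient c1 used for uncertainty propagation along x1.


y = 7*x1*x2 + 17*x2
dy/dx1 = 7*x2
Evaluate at x2 = 19.46: c1 = 7 * 19.46
c1 = 136.2200

136.2200


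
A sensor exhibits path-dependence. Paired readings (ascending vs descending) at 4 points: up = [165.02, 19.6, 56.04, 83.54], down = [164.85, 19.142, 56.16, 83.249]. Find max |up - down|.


|165.02 - 164.85| = 0.1700
|19.6 - 19.142| = 0.4580
|56.04 - 56.16| = 0.1200
|83.54 - 83.249| = 0.2910
hysteresis = max(diffs) = 0.4580

0.4580


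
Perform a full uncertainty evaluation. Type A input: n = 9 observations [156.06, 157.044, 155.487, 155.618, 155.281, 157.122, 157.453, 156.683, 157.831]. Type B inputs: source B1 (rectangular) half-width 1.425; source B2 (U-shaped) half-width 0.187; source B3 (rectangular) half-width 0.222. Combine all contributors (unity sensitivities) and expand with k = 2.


mean = (156.06 + 157.044 + 155.487 + 155.618 + 155.281 + 157.122 + 157.453 + 156.683 + 157.831) / 9 = 156.5087778
s = sqrt(sum((x - mean)^2)/(n-1)) = 0.92729712
u_A = s / sqrt(n) = 0.92729712 / sqrt(9) = 0.30909904
u_B1 = 1.425 / sqrt(3) = 0.82272413
u_B2 = 0.187 / sqrt(2) = 0.13222897
u_B3 = 0.222 / sqrt(3) = 0.12817176
uc = sqrt(0.30909904^2 + 0.82272413^2 + 0.13222897^2 + 0.12817176^2) = 0.89795864
U = k * uc = 2 * 0.89795864
U = 1.7959

1.7959


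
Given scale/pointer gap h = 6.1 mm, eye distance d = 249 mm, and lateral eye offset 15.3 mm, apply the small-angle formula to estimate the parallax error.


error = h * offset / d
= 6.1 * 15.3 / 249
= 0.3748

0.3748


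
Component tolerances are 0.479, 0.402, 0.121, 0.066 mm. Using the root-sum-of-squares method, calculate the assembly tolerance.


RSS = sqrt(0.479^2 + 0.402^2 + 0.121^2 + 0.066^2)
= sqrt(0.410042)
= 0.6403

0.6403


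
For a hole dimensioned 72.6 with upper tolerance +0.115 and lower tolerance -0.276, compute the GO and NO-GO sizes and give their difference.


GO = nominal - lower_tol (smallest hole = maximum material condition)
GO = 72.6 - 0.276 = 72.324
NO-GO = nominal + upper_tol (largest hole = least material condition)
NO-GO = 72.6 + 0.115 = 72.715
spread = NO-GO - GO = 72.715 - 72.324 = 0.3910

0.3910


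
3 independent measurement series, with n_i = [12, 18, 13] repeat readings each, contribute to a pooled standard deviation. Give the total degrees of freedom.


nu = sum_i (n_i - 1)
nu = ((12 - 1) + (18 - 1) + (13 - 1))
nu = 11 + 17 + 12
nu = 40

40


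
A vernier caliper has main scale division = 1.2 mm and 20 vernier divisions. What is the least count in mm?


LC = MSD / n_div
= 1.2 / 20
= 0.0600

0.0600


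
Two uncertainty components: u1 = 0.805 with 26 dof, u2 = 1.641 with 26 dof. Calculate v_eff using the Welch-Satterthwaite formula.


uc = sqrt(u1^2 + u2^2) = sqrt(0.805^2 + 1.641^2) = 1.8278145
v_eff = uc^4 / (u1^4/v1 + u2^4/v2)
= 1.8278145^4 / (0.805^4/26 + 1.641^4/26)
= 11.161652 / 0.2950594
v_eff = 37.8285

37.8285


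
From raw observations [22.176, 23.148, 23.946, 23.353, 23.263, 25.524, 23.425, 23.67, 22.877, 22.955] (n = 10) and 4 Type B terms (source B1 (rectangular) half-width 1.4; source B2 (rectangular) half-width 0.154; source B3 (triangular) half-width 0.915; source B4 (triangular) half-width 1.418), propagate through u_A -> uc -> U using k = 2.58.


mean = (22.176 + 23.148 + 23.946 + 23.353 + 23.263 + 25.524 + 23.425 + 23.67 + 22.877 + 22.955) / 10 = 23.4337
s = sqrt(sum((x - mean)^2)/(n-1)) = 0.87723506
u_A = s / sqrt(n) = 0.87723506 / sqrt(10) = 0.27740608
u_B1 = 1.4 / sqrt(3) = 0.80829038
u_B2 = 0.154 / sqrt(3) = 0.088911941
u_B3 = 0.915 / sqrt(6) = 0.37354719
u_B4 = 1.418 / sqrt(6) = 0.57889608
uc = sqrt(0.27740608^2 + 0.80829038^2 + 0.088911941^2 + 0.37354719^2 + 0.57889608^2) = 1.1012951
U = k * uc = 2.58 * 1.1012951
U = 2.8413

2.8413


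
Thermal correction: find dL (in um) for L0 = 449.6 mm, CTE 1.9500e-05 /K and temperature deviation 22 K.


dL = L * alpha * dT
= 449.6 * 1.9500e-05 * 22
= 0.1928784 mm
dL_um = 0.1928784 * 1000 = 192.8784 um

192.8784


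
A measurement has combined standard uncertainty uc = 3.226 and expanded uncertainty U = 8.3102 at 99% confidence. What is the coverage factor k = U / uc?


k = U / uc
k = 8.3102 / 3.226
k = 2.576

2.576


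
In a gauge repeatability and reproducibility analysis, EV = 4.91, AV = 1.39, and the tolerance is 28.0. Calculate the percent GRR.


GRR = sqrt(EV^2 + AV^2) = sqrt(4.91^2 + 1.39^2) = 5.1029599
%GRR = GRR / tol * 100 = 5.1029599 / 28.0 * 100
%GRR = 18.2249

18.2249


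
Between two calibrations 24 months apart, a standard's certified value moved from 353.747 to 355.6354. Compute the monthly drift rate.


rate = (v2 - v1) / months
= (355.6354 - 353.747) / 24
= 1.8884 / 24
= 0.0787

0.0787


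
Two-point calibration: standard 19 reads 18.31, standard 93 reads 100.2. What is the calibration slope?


slope = (y2 - y1) / (x2 - x1)
= (100.2 - 18.31) / (93 - 19)
= 81.8900 / 74
= 1.1066

1.1066


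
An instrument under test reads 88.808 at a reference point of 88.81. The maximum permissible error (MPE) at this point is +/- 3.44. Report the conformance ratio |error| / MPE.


e = indication - reference = 88.808 - 88.81 = -0.0020
|e| = 0.0020
ratio = |e| / MPE = 0.0020 / 3.44
ratio = 5.8140e-04

5.8140e-04


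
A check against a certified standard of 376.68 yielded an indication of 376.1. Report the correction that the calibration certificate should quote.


Correction = standard - reading
= 376.68 - 376.1
= 0.5800

0.5800


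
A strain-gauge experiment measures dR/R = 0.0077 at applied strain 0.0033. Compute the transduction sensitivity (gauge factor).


GF = (dR/R) / epsilon
= 0.0077 / 0.0033
= 2.3333

2.3333


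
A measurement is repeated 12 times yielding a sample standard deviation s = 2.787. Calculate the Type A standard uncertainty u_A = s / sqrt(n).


u_A = s / sqrt(n)
u_A = 2.787 / sqrt(12)
u_A = 2.787 / 3.4641016
u_A = 0.8045

0.8045


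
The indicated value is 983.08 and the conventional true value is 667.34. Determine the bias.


Systematic error = measured - true
= 983.08 - 667.34
= 315.7400

315.7400


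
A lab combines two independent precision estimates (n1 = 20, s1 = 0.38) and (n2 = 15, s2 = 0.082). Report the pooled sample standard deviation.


s_p = sqrt(((n1-1)*s1^2 + (n2-1)*s2^2) / (n1+n2-2))
numerator = (20-1)*0.38^2 + (15-1)*0.082^2 = 2.7436 + 0.094136 = 2.837736
denominator = 20 + 15 - 2 = 33
s_p^2 = 2.837736 / 33 = 0.085992
s_p = sqrt(0.085992) = 0.2932

0.2932


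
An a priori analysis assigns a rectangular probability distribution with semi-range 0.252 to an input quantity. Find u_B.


u_B = half_width / sqrt(3)
u_B = 0.252 / 1.7320508
u_B = 0.1455

0.1455


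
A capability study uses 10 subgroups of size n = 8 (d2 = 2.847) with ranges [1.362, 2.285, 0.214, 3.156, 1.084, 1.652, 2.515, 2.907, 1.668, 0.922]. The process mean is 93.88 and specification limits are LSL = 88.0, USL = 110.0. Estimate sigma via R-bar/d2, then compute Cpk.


R_bar = (1.362 + 2.285 + 0.214 + 3.156 + 1.084 + 1.652 + 2.515 + 2.907 + 1.668 + 0.922) / 10 = 1.7765
sigma = R_bar / d2 = 1.7765 / 2.847 = 0.62399017
Cp = (USL - LSL)/(6*sigma) = (110.0 - 88.0)/(6*0.62399017) = 5.8762
Cpu = (110.0 - 93.88)/(3*0.62399017) = 8.6112
Cpl = (93.88 - 88.0)/(3*0.62399017) = 3.1411
Cpk = min(Cpu, Cpl) = 3.1411

3.1411


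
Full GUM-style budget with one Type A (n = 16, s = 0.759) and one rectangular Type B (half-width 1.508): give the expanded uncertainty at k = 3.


u_A = s / sqrt(n) = 0.759 / sqrt(16) = 0.18975
u_B = half_width / sqrt(3) = 1.508 / sqrt(3) = 0.87064421
uc = sqrt(u_A^2 + u_B^2) = sqrt(0.18975^2 + 0.87064421^2) = 0.89108159
U = k * uc = 3 * 0.89108159
U = 2.6732

2.6732
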